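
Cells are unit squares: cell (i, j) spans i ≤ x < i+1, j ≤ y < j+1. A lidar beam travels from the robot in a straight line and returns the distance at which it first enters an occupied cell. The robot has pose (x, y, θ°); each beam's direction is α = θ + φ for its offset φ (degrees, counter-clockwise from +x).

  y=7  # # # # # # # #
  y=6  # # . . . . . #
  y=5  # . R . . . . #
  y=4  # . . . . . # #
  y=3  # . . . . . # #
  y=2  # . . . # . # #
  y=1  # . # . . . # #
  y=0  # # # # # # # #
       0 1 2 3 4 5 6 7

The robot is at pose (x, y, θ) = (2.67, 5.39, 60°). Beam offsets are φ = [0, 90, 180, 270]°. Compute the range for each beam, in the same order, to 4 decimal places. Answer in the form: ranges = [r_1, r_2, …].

ranges = [1.8591, 1.2200, 3.3400, 3.8452]

beam 1: φ=0°, α=60°
  direction (0.5000, 0.8660); cell (2,5); t to first gridline: x 0.6600, y 0.7044 (then +2.0000 / +1.1547)
    (3,5) via x @ 0.6600
    (3,6) via y @ 0.7044
    (3,7) via y @ 1.8591  # hit
  → r_1 = 1.8591
beam 2: φ=90°, α=150°
  direction (-0.8660, 0.5000); cell (2,5); t to first gridline: x 0.7736, y 1.2200 (then +1.1547 / +2.0000)
    (1,5) via x @ 0.7736
    (1,6) via y @ 1.2200  # hit
  → r_2 = 1.2200
beam 3: φ=180°, α=240°
  direction (-0.5000, -0.8660); cell (2,5); t to first gridline: x 1.3400, y 0.4503 (then +2.0000 / +1.1547)
    (2,4) via y @ 0.4503
    (1,4) via x @ 1.3400
    (1,3) via y @ 1.6050
    (1,2) via y @ 2.7597
    (0,2) via x @ 3.3400  # hit
  → r_3 = 3.3400
beam 4: φ=270°, α=330°
  direction (0.8660, -0.5000); cell (2,5); t to first gridline: x 0.3811, y 0.7800 (then +1.1547 / +2.0000)
    (3,5) via x @ 0.3811
    (3,4) via y @ 0.7800
    (4,4) via x @ 1.5358
    (5,4) via x @ 2.6905
    (5,3) via y @ 2.7800
    (6,3) via x @ 3.8452  # hit
  → r_4 = 3.8452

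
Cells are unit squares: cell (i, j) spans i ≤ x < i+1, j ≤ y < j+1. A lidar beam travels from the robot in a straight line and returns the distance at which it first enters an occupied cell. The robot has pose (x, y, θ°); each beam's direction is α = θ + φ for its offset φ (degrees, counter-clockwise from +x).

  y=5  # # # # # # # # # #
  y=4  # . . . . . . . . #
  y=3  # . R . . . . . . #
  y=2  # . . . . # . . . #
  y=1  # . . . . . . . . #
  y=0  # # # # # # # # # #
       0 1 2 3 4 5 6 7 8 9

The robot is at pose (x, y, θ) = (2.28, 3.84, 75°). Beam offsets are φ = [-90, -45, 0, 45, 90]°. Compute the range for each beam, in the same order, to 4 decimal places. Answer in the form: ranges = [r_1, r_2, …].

ranges = [3.2455, 2.3200, 1.2009, 1.3395, 1.3252]

beam 1: φ=-90°, α=345°
  d=(0.9659,-0.2588)  start (2,3)  tX=0.7454 tY=3.2455  stride 1/|dx|=1.0353 1/|dy|=3.8637
    cross x-line → (3,3), t=0.7454
    cross x-line → (4,3), t=1.7807
    cross x-line → (5,3), t=2.8160
    cross y-line → (5,2), t=3.2455 (wall)
  → r_1 = 3.2455
beam 2: φ=-45°, α=30°
  d=(0.8660,0.5000)  start (2,3)  tX=0.8314 tY=0.3200  stride 1/|dx|=1.1547 1/|dy|=2.0000
    cross y-line → (2,4), t=0.3200
    cross x-line → (3,4), t=0.8314
    cross x-line → (4,4), t=1.9861
    cross y-line → (4,5), t=2.3200 (wall)
  → r_2 = 2.3200
beam 3: φ=0°, α=75°
  d=(0.2588,0.9659)  start (2,3)  tX=2.7819 tY=0.1656  stride 1/|dx|=3.8637 1/|dy|=1.0353
    cross y-line → (2,4), t=0.1656
    cross y-line → (2,5), t=1.2009 (wall)
  → r_3 = 1.2009
beam 4: φ=45°, α=120°
  d=(-0.5000,0.8660)  start (2,3)  tX=0.5600 tY=0.1848  stride 1/|dx|=2.0000 1/|dy|=1.1547
    cross y-line → (2,4), t=0.1848
    cross x-line → (1,4), t=0.5600
    cross y-line → (1,5), t=1.3395 (wall)
  → r_4 = 1.3395
beam 5: φ=90°, α=165°
  d=(-0.9659,0.2588)  start (2,3)  tX=0.2899 tY=0.6182  stride 1/|dx|=1.0353 1/|dy|=3.8637
    cross x-line → (1,3), t=0.2899
    cross y-line → (1,4), t=0.6182
    cross x-line → (0,4), t=1.3252 (wall)
  → r_5 = 1.3252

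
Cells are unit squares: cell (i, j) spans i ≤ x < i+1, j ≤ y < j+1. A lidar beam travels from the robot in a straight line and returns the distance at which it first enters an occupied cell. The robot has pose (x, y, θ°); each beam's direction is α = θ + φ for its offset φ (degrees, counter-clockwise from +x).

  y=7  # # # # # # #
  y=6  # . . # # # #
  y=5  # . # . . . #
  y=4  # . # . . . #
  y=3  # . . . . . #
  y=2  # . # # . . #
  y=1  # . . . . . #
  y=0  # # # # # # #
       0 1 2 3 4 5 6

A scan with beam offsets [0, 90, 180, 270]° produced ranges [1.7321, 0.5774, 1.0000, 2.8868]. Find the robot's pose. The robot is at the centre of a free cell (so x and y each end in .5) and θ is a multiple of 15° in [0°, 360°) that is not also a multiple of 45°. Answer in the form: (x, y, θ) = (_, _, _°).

The pose lattice has 23·16 = 368 candidates. Test each by forward raycasting.
  (3.5, 5.5, 75°): beam 1 = 0.5176 ≠ 1.7321 ✗
  (5.5, 2.5, 105°): beam 1 = 3.6235 ≠ 1.7321 ✗
  (4.5, 3.5, 75°): beam 1 = 2.5882 ≠ 1.7321 ✗
  (4.5, 5.5, 240°): beam 1 = 2.8868 ≠ 1.7321 ✗
  (1.5, 1.5, 105°): beam 1 = 1.9319 ≠ 1.7321 ✗
  …
  (4.5, 5.5, 330°): r_1=1.7321, r_2=0.5774, r_3=1.0000, r_4=2.8868 — all match ✓
Unique over the lattice → pose = (4.5, 5.5, 330°).

(x, y, θ) = (4.5, 5.5, 330°)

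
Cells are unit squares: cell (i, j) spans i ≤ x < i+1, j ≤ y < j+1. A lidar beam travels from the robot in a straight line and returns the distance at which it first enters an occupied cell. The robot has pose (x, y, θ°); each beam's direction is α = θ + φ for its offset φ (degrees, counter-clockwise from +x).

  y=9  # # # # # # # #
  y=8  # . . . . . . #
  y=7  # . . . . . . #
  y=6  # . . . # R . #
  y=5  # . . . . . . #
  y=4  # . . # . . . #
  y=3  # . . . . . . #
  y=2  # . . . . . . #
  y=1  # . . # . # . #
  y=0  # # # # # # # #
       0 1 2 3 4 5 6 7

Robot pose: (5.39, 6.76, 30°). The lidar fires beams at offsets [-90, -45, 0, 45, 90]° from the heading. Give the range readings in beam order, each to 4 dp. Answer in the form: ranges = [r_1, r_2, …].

beam 1: φ=-90°, α=300°
  dir = (cos 300°, sin 300°) = (0.5000, -0.8660); from cell (5,6)
  next x-line at t=1.2200, next y-line at t=0.8776; Δt_x=2.0000, Δt_y=1.1547
    y: enter (5,5) at t=0.8776
    x: enter (6,5) at t=1.2200
    y: enter (6,4) at t=2.0323
    y: enter (6,3) at t=3.1870
    x: enter (7,3) at t=3.2200 ← occupied
  → r_1 = 3.2200
beam 2: φ=-45°, α=345°
  dir = (cos 345°, sin 345°) = (0.9659, -0.2588); from cell (5,6)
  next x-line at t=0.6315, next y-line at t=2.9364; Δt_x=1.0353, Δt_y=3.8637
    x: enter (6,6) at t=0.6315
    x: enter (7,6) at t=1.6668 ← occupied
  → r_2 = 1.6668
beam 3: φ=0°, α=30°
  dir = (cos 30°, sin 30°) = (0.8660, 0.5000); from cell (5,6)
  next x-line at t=0.7044, next y-line at t=0.4800; Δt_x=1.1547, Δt_y=2.0000
    y: enter (5,7) at t=0.4800
    x: enter (6,7) at t=0.7044
    x: enter (7,7) at t=1.8591 ← occupied
  → r_3 = 1.8591
beam 4: φ=45°, α=75°
  dir = (cos 75°, sin 75°) = (0.2588, 0.9659); from cell (5,6)
  next x-line at t=2.3569, next y-line at t=0.2485; Δt_x=3.8637, Δt_y=1.0353
    y: enter (5,7) at t=0.2485
    y: enter (5,8) at t=1.2837
    y: enter (5,9) at t=2.3190 ← occupied
  → r_4 = 2.3190
beam 5: φ=90°, α=120°
  dir = (cos 120°, sin 120°) = (-0.5000, 0.8660); from cell (5,6)
  next x-line at t=0.7800, next y-line at t=0.2771; Δt_x=2.0000, Δt_y=1.1547
    y: enter (5,7) at t=0.2771
    x: enter (4,7) at t=0.7800
    y: enter (4,8) at t=1.4318
    y: enter (4,9) at t=2.5865 ← occupied
  → r_5 = 2.5865

ranges = [3.2200, 1.6668, 1.8591, 2.3190, 2.5865]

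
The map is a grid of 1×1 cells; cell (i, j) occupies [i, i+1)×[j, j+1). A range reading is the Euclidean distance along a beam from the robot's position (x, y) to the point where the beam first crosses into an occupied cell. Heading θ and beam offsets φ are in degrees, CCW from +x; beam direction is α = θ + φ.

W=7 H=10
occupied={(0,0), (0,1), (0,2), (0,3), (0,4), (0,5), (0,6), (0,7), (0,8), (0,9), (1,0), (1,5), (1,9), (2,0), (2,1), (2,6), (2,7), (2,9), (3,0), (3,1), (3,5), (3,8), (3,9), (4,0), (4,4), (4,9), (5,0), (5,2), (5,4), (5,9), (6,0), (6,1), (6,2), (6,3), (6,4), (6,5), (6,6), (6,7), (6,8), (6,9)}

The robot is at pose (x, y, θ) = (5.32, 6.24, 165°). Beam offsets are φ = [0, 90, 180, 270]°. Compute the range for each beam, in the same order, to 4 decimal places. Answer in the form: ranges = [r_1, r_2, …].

beam 1: φ=0°, α=165°
  cosα=-0.9659 sinα=0.2588 | (5,6) | tMaxX 0.3313 tMaxY 2.9364 | tΔX 1.0353 tΔY 3.8637
    t=0.3313 [x] (4,6)
    t=1.3666 [x] (3,6)
    t=2.4018 [x] (2,6) — stop
  → r_1 = 2.4018
beam 2: φ=90°, α=255°
  cosα=-0.2588 sinα=-0.9659 | (5,6) | tMaxX 1.2364 tMaxY 0.2485 | tΔX 3.8637 tΔY 1.0353
    t=0.2485 [y] (5,5)
    t=1.2364 [x] (4,5)
    t=1.2837 [y] (4,4) — stop
  → r_2 = 1.2837
beam 3: φ=180°, α=345°
  cosα=0.9659 sinα=-0.2588 | (5,6) | tMaxX 0.7040 tMaxY 0.9273 | tΔX 1.0353 tΔY 3.8637
    t=0.7040 [x] (6,6) — stop
  → r_3 = 0.7040
beam 4: φ=270°, α=75°
  cosα=0.2588 sinα=0.9659 | (5,6) | tMaxX 2.6273 tMaxY 0.7868 | tΔX 3.8637 tΔY 1.0353
    t=0.7868 [y] (5,7)
    t=1.8221 [y] (5,8)
    t=2.6273 [x] (6,8) — stop
  → r_4 = 2.6273

ranges = [2.4018, 1.2837, 0.7040, 2.6273]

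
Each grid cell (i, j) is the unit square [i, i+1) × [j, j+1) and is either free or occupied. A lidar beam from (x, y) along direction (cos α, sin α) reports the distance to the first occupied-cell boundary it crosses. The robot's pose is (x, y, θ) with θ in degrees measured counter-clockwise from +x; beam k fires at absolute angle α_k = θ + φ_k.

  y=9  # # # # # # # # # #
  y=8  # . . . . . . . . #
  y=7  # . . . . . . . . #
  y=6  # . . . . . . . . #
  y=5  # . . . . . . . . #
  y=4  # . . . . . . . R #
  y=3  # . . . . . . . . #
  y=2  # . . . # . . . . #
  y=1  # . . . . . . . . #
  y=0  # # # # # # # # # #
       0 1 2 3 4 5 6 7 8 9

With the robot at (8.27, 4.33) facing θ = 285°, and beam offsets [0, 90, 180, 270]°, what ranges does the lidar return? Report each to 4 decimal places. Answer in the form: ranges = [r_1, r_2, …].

beam 1: φ=0°, α=285°
  cosα=0.2588 sinα=-0.9659 | (8,4) | tMaxX 2.8205 tMaxY 0.3416 | tΔX 3.8637 tΔY 1.0353
    t=0.3416 [y] (8,3)
    t=1.3769 [y] (8,2)
    t=2.4122 [y] (8,1)
    t=2.8205 [x] (9,1) — stop
  → r_1 = 2.8205
beam 2: φ=90°, α=15°
  cosα=0.9659 sinα=0.2588 | (8,4) | tMaxX 0.7558 tMaxY 2.5887 | tΔX 1.0353 tΔY 3.8637
    t=0.7558 [x] (9,4) — stop
  → r_2 = 0.7558
beam 3: φ=180°, α=105°
  cosα=-0.2588 sinα=0.9659 | (8,4) | tMaxX 1.0432 tMaxY 0.6936 | tΔX 3.8637 tΔY 1.0353
    t=0.6936 [y] (8,5)
    t=1.0432 [x] (7,5)
    t=1.7289 [y] (7,6)
    t=2.7642 [y] (7,7)
    t=3.7995 [y] (7,8)
    t=4.8347 [y] (7,9) — stop
  → r_3 = 4.8347
beam 4: φ=270°, α=195°
  cosα=-0.9659 sinα=-0.2588 | (8,4) | tMaxX 0.2795 tMaxY 1.2750 | tΔX 1.0353 tΔY 3.8637
    t=0.2795 [x] (7,4)
    t=1.2750 [y] (7,3)
    t=1.3148 [x] (6,3)
    t=2.3501 [x] (5,3)
    t=3.3854 [x] (4,3)
    t=4.4206 [x] (3,3)
    t=5.1387 [y] (3,2)
    t=5.4559 [x] (2,2)
    t=6.4912 [x] (1,2)
    t=7.5265 [x] (0,2) — stop
  → r_4 = 7.5265

ranges = [2.8205, 0.7558, 4.8347, 7.5265]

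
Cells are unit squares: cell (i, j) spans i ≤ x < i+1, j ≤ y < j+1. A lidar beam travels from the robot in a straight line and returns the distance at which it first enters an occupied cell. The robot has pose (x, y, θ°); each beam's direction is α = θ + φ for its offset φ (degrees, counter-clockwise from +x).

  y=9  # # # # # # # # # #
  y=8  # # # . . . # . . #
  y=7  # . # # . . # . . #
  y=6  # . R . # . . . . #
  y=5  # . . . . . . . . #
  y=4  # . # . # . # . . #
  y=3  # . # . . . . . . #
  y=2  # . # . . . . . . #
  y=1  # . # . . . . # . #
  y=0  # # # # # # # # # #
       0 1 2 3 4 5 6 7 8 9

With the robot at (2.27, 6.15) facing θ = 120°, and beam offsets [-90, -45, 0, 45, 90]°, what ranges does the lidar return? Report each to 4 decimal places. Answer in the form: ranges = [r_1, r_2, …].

ranges = [1.7000, 0.8800, 2.1362, 1.3148, 1.4665]

beam 1: φ=-90°, α=30°
  direction (0.8660, 0.5000); cell (2,6); t to first gridline: x 0.8429, y 1.7000 (then +1.1547 / +2.0000)
    (3,6) via x @ 0.8429
    (3,7) via y @ 1.7000  # hit
  → r_1 = 1.7000
beam 2: φ=-45°, α=75°
  direction (0.2588, 0.9659); cell (2,6); t to first gridline: x 2.8205, y 0.8800 (then +3.8637 / +1.0353)
    (2,7) via y @ 0.8800  # hit
  → r_2 = 0.8800
beam 3: φ=0°, α=120°
  direction (-0.5000, 0.8660); cell (2,6); t to first gridline: x 0.5400, y 0.9815 (then +2.0000 / +1.1547)
    (1,6) via x @ 0.5400
    (1,7) via y @ 0.9815
    (1,8) via y @ 2.1362  # hit
  → r_3 = 2.1362
beam 4: φ=45°, α=165°
  direction (-0.9659, 0.2588); cell (2,6); t to first gridline: x 0.2795, y 3.2841 (then +1.0353 / +3.8637)
    (1,6) via x @ 0.2795
    (0,6) via x @ 1.3148  # hit
  → r_4 = 1.3148
beam 5: φ=90°, α=210°
  direction (-0.8660, -0.5000); cell (2,6); t to first gridline: x 0.3118, y 0.3000 (then +1.1547 / +2.0000)
    (2,5) via y @ 0.3000
    (1,5) via x @ 0.3118
    (0,5) via x @ 1.4665  # hit
  → r_5 = 1.4665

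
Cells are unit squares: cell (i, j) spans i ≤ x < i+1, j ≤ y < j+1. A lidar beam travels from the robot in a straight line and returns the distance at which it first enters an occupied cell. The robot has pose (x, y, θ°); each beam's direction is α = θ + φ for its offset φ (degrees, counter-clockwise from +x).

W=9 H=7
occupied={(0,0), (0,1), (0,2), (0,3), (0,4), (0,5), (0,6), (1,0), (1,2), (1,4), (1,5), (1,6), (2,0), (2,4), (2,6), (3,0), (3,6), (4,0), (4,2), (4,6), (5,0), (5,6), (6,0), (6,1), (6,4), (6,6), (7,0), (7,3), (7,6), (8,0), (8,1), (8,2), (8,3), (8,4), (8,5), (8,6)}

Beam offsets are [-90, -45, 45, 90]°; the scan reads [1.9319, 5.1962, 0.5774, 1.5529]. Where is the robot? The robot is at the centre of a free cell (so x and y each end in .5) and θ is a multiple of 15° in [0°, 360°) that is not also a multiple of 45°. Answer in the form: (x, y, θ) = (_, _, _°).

(x, y, θ) = (6.5, 5.5, 255°)

Enumerate (i+0.5, j+0.5, θ) over the 27 free cells and 16 admissible headings. For each, cast all 4 beams and compare to the given ranges.
  (5.5, 2.5, 60°): beam 1 = 1.0000 ≠ 1.9319 ✗
  (2.5, 1.5, 210°): beam 1 = 1.0000 ≠ 1.9319 ✗
  (2.5, 5.5, 30°): beam 1 = 0.5774 ≠ 1.9319 ✗
  …
  (6.5, 5.5, 255°): r_1=1.9319, r_2=5.1962, r_3=0.5774, r_4=1.5529 — all match ✓
No second candidate reproduces the full scan.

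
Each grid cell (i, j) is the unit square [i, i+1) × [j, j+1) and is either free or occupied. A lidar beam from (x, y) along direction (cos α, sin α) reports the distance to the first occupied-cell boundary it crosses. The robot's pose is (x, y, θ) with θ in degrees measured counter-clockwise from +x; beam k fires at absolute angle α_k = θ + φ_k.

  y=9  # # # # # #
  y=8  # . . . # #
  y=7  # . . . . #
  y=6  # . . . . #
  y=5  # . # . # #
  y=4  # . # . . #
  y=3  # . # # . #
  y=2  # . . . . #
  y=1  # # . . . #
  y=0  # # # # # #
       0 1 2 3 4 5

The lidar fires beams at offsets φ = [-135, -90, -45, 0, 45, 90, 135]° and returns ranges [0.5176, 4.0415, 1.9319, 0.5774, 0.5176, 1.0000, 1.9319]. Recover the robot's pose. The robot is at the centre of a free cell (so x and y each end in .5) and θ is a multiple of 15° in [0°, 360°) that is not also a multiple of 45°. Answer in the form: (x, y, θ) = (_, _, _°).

(x, y, θ) = (1.5, 5.5, 150°)

Enumerate (i+0.5, j+0.5, θ) over the 25 free cells and 16 admissible headings. For each, cast all 7 beams and compare to the given ranges.
  (2.5, 1.5, 105°): beam 1 = 1.0000 ≠ 0.5176 ✗
  (1.5, 3.5, 210°): beam 1 = 1.9319 ≠ 0.5176 ✗
  (3.5, 5.5, 30°): beam 1 = 1.5529 ≠ 0.5176 ✗
  …
  (1.5, 5.5, 150°): r_1=0.5176, r_2=4.0415, r_3=1.9319, r_4=0.5774, r_5=0.5176, r_6=1.0000, r_7=1.9319 — all match ✓
Unique over the lattice → pose = (1.5, 5.5, 150°).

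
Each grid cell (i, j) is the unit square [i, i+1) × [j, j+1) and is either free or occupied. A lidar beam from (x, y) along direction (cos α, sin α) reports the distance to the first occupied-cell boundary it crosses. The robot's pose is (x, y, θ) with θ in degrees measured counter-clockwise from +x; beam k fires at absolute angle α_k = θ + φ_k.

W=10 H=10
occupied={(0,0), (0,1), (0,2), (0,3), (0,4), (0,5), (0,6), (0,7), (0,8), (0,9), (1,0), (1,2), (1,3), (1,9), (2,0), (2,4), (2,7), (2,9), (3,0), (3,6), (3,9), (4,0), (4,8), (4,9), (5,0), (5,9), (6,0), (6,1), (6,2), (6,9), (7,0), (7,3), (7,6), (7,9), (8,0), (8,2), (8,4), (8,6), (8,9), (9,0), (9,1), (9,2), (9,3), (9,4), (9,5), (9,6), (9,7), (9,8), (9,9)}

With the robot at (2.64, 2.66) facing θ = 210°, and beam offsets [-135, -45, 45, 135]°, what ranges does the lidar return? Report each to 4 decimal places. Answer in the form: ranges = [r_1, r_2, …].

ranges = [1.3873, 0.6626, 1.7186, 3.4785]

beam 1: φ=-135°, α=75°
  dir = (cos 75°, sin 75°) = (0.2588, 0.9659); from cell (2,2)
  next x-line at t=1.3909, next y-line at t=0.3520; Δt_x=3.8637, Δt_y=1.0353
    y: enter (2,3) at t=0.3520
    y: enter (2,4) at t=1.3873 ← occupied
  → r_1 = 1.3873
beam 2: φ=-45°, α=165°
  dir = (cos 165°, sin 165°) = (-0.9659, 0.2588); from cell (2,2)
  next x-line at t=0.6626, next y-line at t=1.3137; Δt_x=1.0353, Δt_y=3.8637
    x: enter (1,2) at t=0.6626 ← occupied
  → r_2 = 0.6626
beam 3: φ=45°, α=255°
  dir = (cos 255°, sin 255°) = (-0.2588, -0.9659); from cell (2,2)
  next x-line at t=2.4728, next y-line at t=0.6833; Δt_x=3.8637, Δt_y=1.0353
    y: enter (2,1) at t=0.6833
    y: enter (2,0) at t=1.7186 ← occupied
  → r_3 = 1.7186
beam 4: φ=135°, α=345°
  dir = (cos 345°, sin 345°) = (0.9659, -0.2588); from cell (2,2)
  next x-line at t=0.3727, next y-line at t=2.5500; Δt_x=1.0353, Δt_y=3.8637
    x: enter (3,2) at t=0.3727
    x: enter (4,2) at t=1.4080
    x: enter (5,2) at t=2.4433
    y: enter (5,1) at t=2.5500
    x: enter (6,1) at t=3.4785 ← occupied
  → r_4 = 3.4785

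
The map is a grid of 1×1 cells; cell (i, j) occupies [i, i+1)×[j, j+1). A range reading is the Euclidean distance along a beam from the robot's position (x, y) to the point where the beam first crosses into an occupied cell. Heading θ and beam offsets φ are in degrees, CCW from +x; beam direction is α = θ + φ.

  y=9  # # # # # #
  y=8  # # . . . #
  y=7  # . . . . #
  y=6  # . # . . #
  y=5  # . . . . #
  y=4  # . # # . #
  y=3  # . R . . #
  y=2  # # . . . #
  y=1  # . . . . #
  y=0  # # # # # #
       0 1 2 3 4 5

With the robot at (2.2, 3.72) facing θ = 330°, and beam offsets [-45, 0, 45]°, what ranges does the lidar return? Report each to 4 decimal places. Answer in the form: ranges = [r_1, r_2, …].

beam 1: φ=-45°, α=285°
  cosα=0.2588 sinα=-0.9659 | (2,3) | tMaxX 3.0910 tMaxY 0.7454 | tΔX 3.8637 tΔY 1.0353
    t=0.7454 [y] (2,2)
    t=1.7807 [y] (2,1)
    t=2.8160 [y] (2,0) — stop
  → r_1 = 2.8160
beam 2: φ=0°, α=330°
  cosα=0.8660 sinα=-0.5000 | (2,3) | tMaxX 0.9238 tMaxY 1.4400 | tΔX 1.1547 tΔY 2.0000
    t=0.9238 [x] (3,3)
    t=1.4400 [y] (3,2)
    t=2.0785 [x] (4,2)
    t=3.2332 [x] (5,2) — stop
  → r_2 = 3.2332
beam 3: φ=45°, α=15°
  cosα=0.9659 sinα=0.2588 | (2,3) | tMaxX 0.8282 tMaxY 1.0818 | tΔX 1.0353 tΔY 3.8637
    t=0.8282 [x] (3,3)
    t=1.0818 [y] (3,4) — stop
  → r_3 = 1.0818

ranges = [2.8160, 3.2332, 1.0818]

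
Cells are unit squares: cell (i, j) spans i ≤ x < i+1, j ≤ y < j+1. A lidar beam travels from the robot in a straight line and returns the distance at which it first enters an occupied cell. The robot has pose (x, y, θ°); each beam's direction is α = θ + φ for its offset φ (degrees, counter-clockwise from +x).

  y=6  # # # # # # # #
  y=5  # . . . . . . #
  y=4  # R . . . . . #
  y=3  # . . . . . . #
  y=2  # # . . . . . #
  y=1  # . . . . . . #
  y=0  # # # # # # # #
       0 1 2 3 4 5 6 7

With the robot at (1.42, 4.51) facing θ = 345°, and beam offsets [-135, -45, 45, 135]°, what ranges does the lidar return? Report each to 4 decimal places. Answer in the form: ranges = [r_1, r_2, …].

ranges = [0.4850, 4.0530, 2.9800, 0.8400]

beam 1: φ=-135°, α=210°
  direction (-0.8660, -0.5000); cell (1,4); t to first gridline: x 0.4850, y 1.0200 (then +1.1547 / +2.0000)
    (0,4) via x @ 0.4850  # hit
  → r_1 = 0.4850
beam 2: φ=-45°, α=300°
  direction (0.5000, -0.8660); cell (1,4); t to first gridline: x 1.1600, y 0.5889 (then +2.0000 / +1.1547)
    (1,3) via y @ 0.5889
    (2,3) via x @ 1.1600
    (2,2) via y @ 1.7436
    (2,1) via y @ 2.8983
    (3,1) via x @ 3.1600
    (3,0) via y @ 4.0530  # hit
  → r_2 = 4.0530
beam 3: φ=45°, α=30°
  direction (0.8660, 0.5000); cell (1,4); t to first gridline: x 0.6697, y 0.9800 (then +1.1547 / +2.0000)
    (2,4) via x @ 0.6697
    (2,5) via y @ 0.9800
    (3,5) via x @ 1.8244
    (4,5) via x @ 2.9791
    (4,6) via y @ 2.9800  # hit
  → r_3 = 2.9800
beam 4: φ=135°, α=120°
  direction (-0.5000, 0.8660); cell (1,4); t to first gridline: x 0.8400, y 0.5658 (then +2.0000 / +1.1547)
    (1,5) via y @ 0.5658
    (0,5) via x @ 0.8400  # hit
  → r_4 = 0.8400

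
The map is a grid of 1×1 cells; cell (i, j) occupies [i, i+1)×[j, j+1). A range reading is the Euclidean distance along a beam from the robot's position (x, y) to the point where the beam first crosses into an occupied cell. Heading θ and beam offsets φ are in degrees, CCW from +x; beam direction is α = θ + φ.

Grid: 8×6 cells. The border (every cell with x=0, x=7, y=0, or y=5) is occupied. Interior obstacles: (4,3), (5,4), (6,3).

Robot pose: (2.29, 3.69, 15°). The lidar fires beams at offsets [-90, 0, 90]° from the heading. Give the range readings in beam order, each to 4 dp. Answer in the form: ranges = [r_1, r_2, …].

beam 1: φ=-90°, α=285°
  direction (0.2588, -0.9659); cell (2,3); t to first gridline: x 2.7432, y 0.7143 (then +3.8637 / +1.0353)
    (2,2) via y @ 0.7143
    (2,1) via y @ 1.7496
    (3,1) via x @ 2.7432
    (3,0) via y @ 2.7849  # hit
  → r_1 = 2.7849
beam 2: φ=0°, α=15°
  direction (0.9659, 0.2588); cell (2,3); t to first gridline: x 0.7350, y 1.1977 (then +1.0353 / +3.8637)
    (3,3) via x @ 0.7350
    (3,4) via y @ 1.1977
    (4,4) via x @ 1.7703
    (5,4) via x @ 2.8056  # hit
  → r_2 = 2.8056
beam 3: φ=90°, α=105°
  direction (-0.2588, 0.9659); cell (2,3); t to first gridline: x 1.1205, y 0.3209 (then +3.8637 / +1.0353)
    (2,4) via y @ 0.3209
    (1,4) via x @ 1.1205
    (1,5) via y @ 1.3562  # hit
  → r_3 = 1.3562

ranges = [2.7849, 2.8056, 1.3562]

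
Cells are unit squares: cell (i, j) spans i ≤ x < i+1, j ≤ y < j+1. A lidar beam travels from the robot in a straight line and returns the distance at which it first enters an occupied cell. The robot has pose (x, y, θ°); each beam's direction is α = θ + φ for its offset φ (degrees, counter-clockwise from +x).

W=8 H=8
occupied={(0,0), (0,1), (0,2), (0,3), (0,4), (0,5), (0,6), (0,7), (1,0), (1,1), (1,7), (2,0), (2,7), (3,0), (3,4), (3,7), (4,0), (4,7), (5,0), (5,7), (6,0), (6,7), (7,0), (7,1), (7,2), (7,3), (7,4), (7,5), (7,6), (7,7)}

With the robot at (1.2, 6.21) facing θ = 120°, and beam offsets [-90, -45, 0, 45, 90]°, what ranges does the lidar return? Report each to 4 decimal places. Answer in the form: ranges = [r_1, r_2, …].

ranges = [1.5800, 0.8179, 0.4000, 0.2071, 0.2309]

beam 1: φ=-90°, α=30°
  cosα=0.8660 sinα=0.5000 | (1,6) | tMaxX 0.9238 tMaxY 1.5800 | tΔX 1.1547 tΔY 2.0000
    t=0.9238 [x] (2,6)
    t=1.5800 [y] (2,7) — stop
  → r_1 = 1.5800
beam 2: φ=-45°, α=75°
  cosα=0.2588 sinα=0.9659 | (1,6) | tMaxX 3.0910 tMaxY 0.8179 | tΔX 3.8637 tΔY 1.0353
    t=0.8179 [y] (1,7) — stop
  → r_2 = 0.8179
beam 3: φ=0°, α=120°
  cosα=-0.5000 sinα=0.8660 | (1,6) | tMaxX 0.4000 tMaxY 0.9122 | tΔX 2.0000 tΔY 1.1547
    t=0.4000 [x] (0,6) — stop
  → r_3 = 0.4000
beam 4: φ=45°, α=165°
  cosα=-0.9659 sinα=0.2588 | (1,6) | tMaxX 0.2071 tMaxY 3.0523 | tΔX 1.0353 tΔY 3.8637
    t=0.2071 [x] (0,6) — stop
  → r_4 = 0.2071
beam 5: φ=90°, α=210°
  cosα=-0.8660 sinα=-0.5000 | (1,6) | tMaxX 0.2309 tMaxY 0.4200 | tΔX 1.1547 tΔY 2.0000
    t=0.2309 [x] (0,6) — stop
  → r_5 = 0.2309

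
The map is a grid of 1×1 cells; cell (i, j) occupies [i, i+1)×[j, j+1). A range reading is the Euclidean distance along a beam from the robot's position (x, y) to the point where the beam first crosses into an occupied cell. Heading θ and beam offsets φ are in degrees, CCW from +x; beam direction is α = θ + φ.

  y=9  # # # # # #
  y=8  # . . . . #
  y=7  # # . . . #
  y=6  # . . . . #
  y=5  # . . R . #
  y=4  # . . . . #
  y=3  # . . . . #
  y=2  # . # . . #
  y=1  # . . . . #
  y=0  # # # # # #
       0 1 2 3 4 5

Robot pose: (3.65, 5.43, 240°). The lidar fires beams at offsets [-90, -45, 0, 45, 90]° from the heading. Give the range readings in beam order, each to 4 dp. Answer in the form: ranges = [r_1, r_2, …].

ranges = [3.0600, 2.7435, 2.8059, 4.5863, 1.5588]

beam 1: φ=-90°, α=150°
  direction (-0.8660, 0.5000); cell (3,5); t to first gridline: x 0.7506, y 1.1400 (then +1.1547 / +2.0000)
    (2,5) via x @ 0.7506
    (2,6) via y @ 1.1400
    (1,6) via x @ 1.9053
    (0,6) via x @ 3.0600  # hit
  → r_1 = 3.0600
beam 2: φ=-45°, α=195°
  direction (-0.9659, -0.2588); cell (3,5); t to first gridline: x 0.6729, y 1.6614 (then +1.0353 / +3.8637)
    (2,5) via x @ 0.6729
    (2,4) via y @ 1.6614
    (1,4) via x @ 1.7082
    (0,4) via x @ 2.7435  # hit
  → r_2 = 2.7435
beam 3: φ=0°, α=240°
  direction (-0.5000, -0.8660); cell (3,5); t to first gridline: x 1.3000, y 0.4965 (then +2.0000 / +1.1547)
    (3,4) via y @ 0.4965
    (2,4) via x @ 1.3000
    (2,3) via y @ 1.6512
    (2,2) via y @ 2.8059  # hit
  → r_3 = 2.8059
beam 4: φ=45°, α=285°
  direction (0.2588, -0.9659); cell (3,5); t to first gridline: x 1.3523, y 0.4452 (then +3.8637 / +1.0353)
    (3,4) via y @ 0.4452
    (4,4) via x @ 1.3523
    (4,3) via y @ 1.4804
    (4,2) via y @ 2.5157
    (4,1) via y @ 3.5510
    (4,0) via y @ 4.5863  # hit
  → r_4 = 4.5863
beam 5: φ=90°, α=330°
  direction (0.8660, -0.5000); cell (3,5); t to first gridline: x 0.4041, y 0.8600 (then +1.1547 / +2.0000)
    (4,5) via x @ 0.4041
    (4,4) via y @ 0.8600
    (5,4) via x @ 1.5588  # hit
  → r_5 = 1.5588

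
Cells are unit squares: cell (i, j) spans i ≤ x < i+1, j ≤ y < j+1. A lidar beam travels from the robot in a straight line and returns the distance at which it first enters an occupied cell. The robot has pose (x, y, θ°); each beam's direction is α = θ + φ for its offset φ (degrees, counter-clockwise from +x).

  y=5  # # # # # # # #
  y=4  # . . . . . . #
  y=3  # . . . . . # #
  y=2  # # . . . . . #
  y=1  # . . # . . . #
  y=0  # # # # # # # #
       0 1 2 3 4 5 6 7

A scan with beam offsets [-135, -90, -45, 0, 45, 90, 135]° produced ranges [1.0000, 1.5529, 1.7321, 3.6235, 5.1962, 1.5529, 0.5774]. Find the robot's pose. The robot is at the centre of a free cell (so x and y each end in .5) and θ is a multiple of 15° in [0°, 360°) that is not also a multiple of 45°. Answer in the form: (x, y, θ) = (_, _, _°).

(x, y, θ) = (5.5, 1.5, 105°)

Candidates: 21 free-cell centres × 16 headings = 336 poses. Raycast each; keep the one whose scan matches to 4 dp.
  (6.5, 2.5, 30°): beam 1 = 1.5529 ≠ 1.0000 ✗
  (3.5, 3.5, 30°): beam 1 = 1.5529 ≠ 1.0000 ✗
  (2.5, 3.5, 345°): beam 2 = 2.5882 ≠ 1.5529 ✗
  …
  (5.5, 1.5, 105°): r_1=1.0000, r_2=1.5529, r_3=1.7321, r_4=3.6235, r_5=5.1962, r_6=1.5529, r_7=0.5774 — all match ✓
Only this pose fits every beam.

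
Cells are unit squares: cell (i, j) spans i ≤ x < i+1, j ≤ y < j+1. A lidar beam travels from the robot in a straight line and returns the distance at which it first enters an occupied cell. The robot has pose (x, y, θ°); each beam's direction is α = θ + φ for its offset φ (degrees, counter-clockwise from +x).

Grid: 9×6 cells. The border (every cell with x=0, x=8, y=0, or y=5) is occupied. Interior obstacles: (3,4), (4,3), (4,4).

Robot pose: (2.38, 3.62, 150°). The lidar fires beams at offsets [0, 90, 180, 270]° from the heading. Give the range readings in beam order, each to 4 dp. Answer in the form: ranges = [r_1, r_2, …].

beam 1: φ=0°, α=150°
  dir = (cos 150°, sin 150°) = (-0.8660, 0.5000); from cell (2,3)
  next x-line at t=0.4388, next y-line at t=0.7600; Δt_x=1.1547, Δt_y=2.0000
    x: enter (1,3) at t=0.4388
    y: enter (1,4) at t=0.7600
    x: enter (0,4) at t=1.5935 ← occupied
  → r_1 = 1.5935
beam 2: φ=90°, α=240°
  dir = (cos 240°, sin 240°) = (-0.5000, -0.8660); from cell (2,3)
  next x-line at t=0.7600, next y-line at t=0.7159; Δt_x=2.0000, Δt_y=1.1547
    y: enter (2,2) at t=0.7159
    x: enter (1,2) at t=0.7600
    y: enter (1,1) at t=1.8706
    x: enter (0,1) at t=2.7600 ← occupied
  → r_2 = 2.7600
beam 3: φ=180°, α=330°
  dir = (cos 330°, sin 330°) = (0.8660, -0.5000); from cell (2,3)
  next x-line at t=0.7159, next y-line at t=1.2400; Δt_x=1.1547, Δt_y=2.0000
    x: enter (3,3) at t=0.7159
    y: enter (3,2) at t=1.2400
    x: enter (4,2) at t=1.8706
    x: enter (5,2) at t=3.0253
    y: enter (5,1) at t=3.2400
    x: enter (6,1) at t=4.1800
    y: enter (6,0) at t=5.2400 ← occupied
  → r_3 = 5.2400
beam 4: φ=270°, α=60°
  dir = (cos 60°, sin 60°) = (0.5000, 0.8660); from cell (2,3)
  next x-line at t=1.2400, next y-line at t=0.4388; Δt_x=2.0000, Δt_y=1.1547
    y: enter (2,4) at t=0.4388
    x: enter (3,4) at t=1.2400 ← occupied
  → r_4 = 1.2400

ranges = [1.5935, 2.7600, 5.2400, 1.2400]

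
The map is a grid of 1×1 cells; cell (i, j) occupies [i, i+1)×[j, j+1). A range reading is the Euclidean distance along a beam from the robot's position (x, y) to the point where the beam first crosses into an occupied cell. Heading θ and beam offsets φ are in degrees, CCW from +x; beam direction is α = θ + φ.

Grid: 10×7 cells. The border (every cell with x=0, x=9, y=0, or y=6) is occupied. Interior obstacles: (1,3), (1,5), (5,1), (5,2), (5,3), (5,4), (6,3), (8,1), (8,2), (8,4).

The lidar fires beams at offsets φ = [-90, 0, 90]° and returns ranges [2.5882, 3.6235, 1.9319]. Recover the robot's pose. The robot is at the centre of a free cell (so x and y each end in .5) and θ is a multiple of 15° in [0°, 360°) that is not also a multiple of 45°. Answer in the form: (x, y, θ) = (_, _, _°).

Candidates: 30 free-cell centres × 16 headings = 480 poses. Raycast each; keep the one whose scan matches to 4 dp.
  (7.5, 5.5, 240°): beam 1 = 1.0000 ≠ 2.5882 ✗
  (2.5, 4.5, 330°): beam 1 = 1.0000 ≠ 2.5882 ✗
  (8.5, 5.5, 345°): beam 1 = 0.5176 ≠ 2.5882 ✗
  …
  (4.5, 3.5, 195°): r_1=2.5882, r_2=3.6235, r_3=1.9319 — all match ✓
No second candidate reproduces the full scan.

(x, y, θ) = (4.5, 3.5, 195°)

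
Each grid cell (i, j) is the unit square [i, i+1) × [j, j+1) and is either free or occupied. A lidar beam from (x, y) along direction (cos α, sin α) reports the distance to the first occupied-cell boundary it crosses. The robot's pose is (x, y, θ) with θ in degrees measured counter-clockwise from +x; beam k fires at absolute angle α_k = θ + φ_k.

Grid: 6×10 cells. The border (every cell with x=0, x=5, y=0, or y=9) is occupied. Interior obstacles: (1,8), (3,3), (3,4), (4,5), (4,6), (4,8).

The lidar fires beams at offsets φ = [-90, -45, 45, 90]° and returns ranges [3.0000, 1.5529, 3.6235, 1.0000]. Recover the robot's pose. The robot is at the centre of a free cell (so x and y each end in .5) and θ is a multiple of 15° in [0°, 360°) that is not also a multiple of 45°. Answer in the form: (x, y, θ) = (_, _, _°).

The pose lattice has 26·16 = 416 candidates. Test each by forward raycasting.
  (3.5, 5.5, 210°): beam 2 = 2.5882 ≠ 1.5529 ✗
  (3.5, 5.5, 30°): beam 1 = 0.5774 ≠ 3.0000 ✗
  (2.5, 6.5, 30°): beam 1 = 1.7321 ≠ 3.0000 ✗
  …
  (2.5, 4.5, 210°): r_1=3.0000, r_2=1.5529, r_3=3.6235, r_4=1.0000 — all match ✓
No second candidate reproduces the full scan.

(x, y, θ) = (2.5, 4.5, 210°)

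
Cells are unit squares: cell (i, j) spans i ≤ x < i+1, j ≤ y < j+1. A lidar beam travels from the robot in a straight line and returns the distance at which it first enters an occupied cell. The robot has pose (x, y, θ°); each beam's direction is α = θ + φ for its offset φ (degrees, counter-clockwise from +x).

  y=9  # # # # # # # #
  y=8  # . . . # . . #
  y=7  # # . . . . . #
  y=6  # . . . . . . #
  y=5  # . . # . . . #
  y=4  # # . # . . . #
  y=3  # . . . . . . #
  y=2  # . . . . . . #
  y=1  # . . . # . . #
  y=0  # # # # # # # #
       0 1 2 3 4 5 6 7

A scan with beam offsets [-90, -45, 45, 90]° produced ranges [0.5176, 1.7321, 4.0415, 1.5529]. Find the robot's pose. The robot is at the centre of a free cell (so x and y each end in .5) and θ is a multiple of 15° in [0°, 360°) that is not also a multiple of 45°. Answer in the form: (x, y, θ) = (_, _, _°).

(x, y, θ) = (1.5, 5.5, 15°)

The pose lattice has 42·16 = 672 candidates. Test each by forward raycasting.
  (6.5, 1.5, 330°): beam 1 = 0.5774 ≠ 0.5176 ✗
  (3.5, 8.5, 210°): beam 1 = 0.5774 ≠ 0.5176 ✗
  (1.5, 6.5, 60°): beam 1 = 1.7321 ≠ 0.5176 ✗
  (3.5, 3.5, 240°): beam 1 = 1.7321 ≠ 0.5176 ✗
  (1.5, 1.5, 150°): beam 1 = 3.0000 ≠ 0.5176 ✗
  …
  (1.5, 5.5, 15°): r_1=0.5176, r_2=1.7321, r_3=4.0415, r_4=1.5529 — all match ✓
No second candidate reproduces the full scan.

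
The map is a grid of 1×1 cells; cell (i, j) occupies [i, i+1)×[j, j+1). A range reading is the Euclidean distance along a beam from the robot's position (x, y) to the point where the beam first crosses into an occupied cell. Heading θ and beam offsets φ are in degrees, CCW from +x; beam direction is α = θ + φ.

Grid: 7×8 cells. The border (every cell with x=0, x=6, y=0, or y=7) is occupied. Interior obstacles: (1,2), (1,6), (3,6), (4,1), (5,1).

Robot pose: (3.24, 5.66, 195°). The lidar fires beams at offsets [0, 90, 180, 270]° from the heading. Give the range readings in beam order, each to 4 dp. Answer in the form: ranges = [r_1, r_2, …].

ranges = [2.3190, 3.7891, 2.8574, 0.3520]

beam 1: φ=0°, α=195°
  direction (-0.9659, -0.2588); cell (3,5); t to first gridline: x 0.2485, y 2.5500 (then +1.0353 / +3.8637)
    (2,5) via x @ 0.2485
    (1,5) via x @ 1.2837
    (0,5) via x @ 2.3190  # hit
  → r_1 = 2.3190
beam 2: φ=90°, α=285°
  direction (0.2588, -0.9659); cell (3,5); t to first gridline: x 2.9364, y 0.6833 (then +3.8637 / +1.0353)
    (3,4) via y @ 0.6833
    (3,3) via y @ 1.7186
    (3,2) via y @ 2.7538
    (4,2) via x @ 2.9364
    (4,1) via y @ 3.7891  # hit
  → r_2 = 3.7891
beam 3: φ=180°, α=15°
  direction (0.9659, 0.2588); cell (3,5); t to first gridline: x 0.7868, y 1.3137 (then +1.0353 / +3.8637)
    (4,5) via x @ 0.7868
    (4,6) via y @ 1.3137
    (5,6) via x @ 1.8221
    (6,6) via x @ 2.8574  # hit
  → r_3 = 2.8574
beam 4: φ=270°, α=105°
  direction (-0.2588, 0.9659); cell (3,5); t to first gridline: x 0.9273, y 0.3520 (then +3.8637 / +1.0353)
    (3,6) via y @ 0.3520  # hit
  → r_4 = 0.3520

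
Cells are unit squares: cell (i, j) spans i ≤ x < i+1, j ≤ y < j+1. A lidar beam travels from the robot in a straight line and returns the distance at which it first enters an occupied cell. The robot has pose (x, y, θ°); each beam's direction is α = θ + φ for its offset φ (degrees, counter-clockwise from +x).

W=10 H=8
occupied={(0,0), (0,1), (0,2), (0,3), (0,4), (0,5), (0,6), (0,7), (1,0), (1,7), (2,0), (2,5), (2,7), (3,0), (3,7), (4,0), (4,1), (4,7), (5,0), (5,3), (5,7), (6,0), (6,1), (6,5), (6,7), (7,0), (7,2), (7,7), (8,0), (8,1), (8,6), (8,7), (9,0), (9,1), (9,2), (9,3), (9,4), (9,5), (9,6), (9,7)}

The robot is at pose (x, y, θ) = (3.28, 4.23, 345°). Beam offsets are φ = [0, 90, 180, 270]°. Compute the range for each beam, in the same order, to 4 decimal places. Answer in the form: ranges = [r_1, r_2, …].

beam 1: φ=0°, α=345°
  dir = (cos 345°, sin 345°) = (0.9659, -0.2588); from cell (3,4)
  next x-line at t=0.7454, next y-line at t=0.8887; Δt_x=1.0353, Δt_y=3.8637
    x: enter (4,4) at t=0.7454
    y: enter (4,3) at t=0.8887
    x: enter (5,3) at t=1.7807 ← occupied
  → r_1 = 1.7807
beam 2: φ=90°, α=75°
  dir = (cos 75°, sin 75°) = (0.2588, 0.9659); from cell (3,4)
  next x-line at t=2.7819, next y-line at t=0.7972; Δt_x=3.8637, Δt_y=1.0353
    y: enter (3,5) at t=0.7972
    y: enter (3,6) at t=1.8324
    x: enter (4,6) at t=2.7819
    y: enter (4,7) at t=2.8677 ← occupied
  → r_2 = 2.8677
beam 3: φ=180°, α=165°
  dir = (cos 165°, sin 165°) = (-0.9659, 0.2588); from cell (3,4)
  next x-line at t=0.2899, next y-line at t=2.9751; Δt_x=1.0353, Δt_y=3.8637
    x: enter (2,4) at t=0.2899
    x: enter (1,4) at t=1.3252
    x: enter (0,4) at t=2.3604 ← occupied
  → r_3 = 2.3604
beam 4: φ=270°, α=255°
  dir = (cos 255°, sin 255°) = (-0.2588, -0.9659); from cell (3,4)
  next x-line at t=1.0818, next y-line at t=0.2381; Δt_x=3.8637, Δt_y=1.0353
    y: enter (3,3) at t=0.2381
    x: enter (2,3) at t=1.0818
    y: enter (2,2) at t=1.2734
    y: enter (2,1) at t=2.3087
    y: enter (2,0) at t=3.3439 ← occupied
  → r_4 = 3.3439

ranges = [1.7807, 2.8677, 2.3604, 3.3439]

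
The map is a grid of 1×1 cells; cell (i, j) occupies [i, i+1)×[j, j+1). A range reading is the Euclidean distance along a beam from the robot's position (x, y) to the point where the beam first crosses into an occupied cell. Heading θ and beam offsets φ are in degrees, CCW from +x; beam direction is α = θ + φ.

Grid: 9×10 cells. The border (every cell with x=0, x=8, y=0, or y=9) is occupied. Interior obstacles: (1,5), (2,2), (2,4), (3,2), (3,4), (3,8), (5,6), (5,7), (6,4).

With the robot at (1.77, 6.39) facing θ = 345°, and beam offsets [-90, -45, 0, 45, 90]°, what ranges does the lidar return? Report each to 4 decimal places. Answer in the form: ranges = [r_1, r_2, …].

ranges = [0.4038, 0.4503, 5.3705, 5.2200, 2.7021]

beam 1: φ=-90°, α=255°
  d=(-0.2588,-0.9659)  start (1,6)  tX=2.9751 tY=0.4038  stride 1/|dx|=3.8637 1/|dy|=1.0353
    cross y-line → (1,5), t=0.4038 (wall)
  → r_1 = 0.4038
beam 2: φ=-45°, α=300°
  d=(0.5000,-0.8660)  start (1,6)  tX=0.4600 tY=0.4503  stride 1/|dx|=2.0000 1/|dy|=1.1547
    cross y-line → (1,5), t=0.4503 (wall)
  → r_2 = 0.4503
beam 3: φ=0°, α=345°
  d=(0.9659,-0.2588)  start (1,6)  tX=0.2381 tY=1.5068  stride 1/|dx|=1.0353 1/|dy|=3.8637
    cross x-line → (2,6), t=0.2381
    cross x-line → (3,6), t=1.2734
    cross y-line → (3,5), t=1.5068
    cross x-line → (4,5), t=2.3087
    cross x-line → (5,5), t=3.3439
    cross x-line → (6,5), t=4.3792
    cross y-line → (6,4), t=5.3705 (wall)
  → r_3 = 5.3705
beam 4: φ=45°, α=30°
  d=(0.8660,0.5000)  start (1,6)  tX=0.2656 tY=1.2200  stride 1/|dx|=1.1547 1/|dy|=2.0000
    cross x-line → (2,6), t=0.2656
    cross y-line → (2,7), t=1.2200
    cross x-line → (3,7), t=1.4203
    cross x-line → (4,7), t=2.5750
    cross y-line → (4,8), t=3.2200
    cross x-line → (5,8), t=3.7297
    cross x-line → (6,8), t=4.8844
    cross y-line → (6,9), t=5.2200 (wall)
  → r_4 = 5.2200
beam 5: φ=90°, α=75°
  d=(0.2588,0.9659)  start (1,6)  tX=0.8887 tY=0.6315  stride 1/|dx|=3.8637 1/|dy|=1.0353
    cross y-line → (1,7), t=0.6315
    cross x-line → (2,7), t=0.8887
    cross y-line → (2,8), t=1.6668
    cross y-line → (2,9), t=2.7021 (wall)
  → r_5 = 2.7021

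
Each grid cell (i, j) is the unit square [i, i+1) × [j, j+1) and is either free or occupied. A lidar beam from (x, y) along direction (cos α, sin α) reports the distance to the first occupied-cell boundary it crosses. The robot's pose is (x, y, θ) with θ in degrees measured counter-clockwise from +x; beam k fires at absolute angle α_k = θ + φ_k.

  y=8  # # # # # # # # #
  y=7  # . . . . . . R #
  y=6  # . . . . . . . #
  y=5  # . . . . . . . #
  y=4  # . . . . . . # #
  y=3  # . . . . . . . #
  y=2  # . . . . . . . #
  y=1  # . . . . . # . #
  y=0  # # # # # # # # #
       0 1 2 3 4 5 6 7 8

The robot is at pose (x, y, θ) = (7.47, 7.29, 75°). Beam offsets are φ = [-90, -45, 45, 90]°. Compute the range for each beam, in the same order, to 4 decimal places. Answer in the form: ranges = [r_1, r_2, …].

ranges = [0.5487, 0.6120, 0.8198, 2.7432]

beam 1: φ=-90°, α=345°
  dir = (cos 345°, sin 345°) = (0.9659, -0.2588); from cell (7,7)
  next x-line at t=0.5487, next y-line at t=1.1205; Δt_x=1.0353, Δt_y=3.8637
    x: enter (8,7) at t=0.5487 ← occupied
  → r_1 = 0.5487
beam 2: φ=-45°, α=30°
  dir = (cos 30°, sin 30°) = (0.8660, 0.5000); from cell (7,7)
  next x-line at t=0.6120, next y-line at t=1.4200; Δt_x=1.1547, Δt_y=2.0000
    x: enter (8,7) at t=0.6120 ← occupied
  → r_2 = 0.6120
beam 3: φ=45°, α=120°
  dir = (cos 120°, sin 120°) = (-0.5000, 0.8660); from cell (7,7)
  next x-line at t=0.9400, next y-line at t=0.8198; Δt_x=2.0000, Δt_y=1.1547
    y: enter (7,8) at t=0.8198 ← occupied
  → r_3 = 0.8198
beam 4: φ=90°, α=165°
  dir = (cos 165°, sin 165°) = (-0.9659, 0.2588); from cell (7,7)
  next x-line at t=0.4866, next y-line at t=2.7432; Δt_x=1.0353, Δt_y=3.8637
    x: enter (6,7) at t=0.4866
    x: enter (5,7) at t=1.5219
    x: enter (4,7) at t=2.5571
    y: enter (4,8) at t=2.7432 ← occupied
  → r_4 = 2.7432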